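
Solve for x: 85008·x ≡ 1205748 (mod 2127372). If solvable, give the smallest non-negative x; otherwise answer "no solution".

First find gcd(85008, 2127372):
2127372 = 25×85008 + 2172
85008 = 39×2172 + 300
2172 = 7×300 + 72
300 = 4×72 + 12
72 = 6×12 + 0
gcd = 12 and 12 | 1205748, so solutions exist. Divide through by 12: 7084x ≡ 100479 (mod 177281).
Now find 7084⁻¹ mod 177281:
177281 = 25·7084 + 181
7084 = 39·181 + 25
181 = 7·25 + 6
25 = 4·6 + 1
6 = 6·1 + 0
Back-substitute:
1 = 25 − 4·6
1 = −4·181 + 29·25
1 = 29·7084 − 1135·181
1 = −1135·177281 + 28404·7084
So 7084⁻¹ ≡ 28404 (mod 177281).
Then x ≡ 28404·100479 ≡ 135978 (mod 177281); the smallest non-negative solution is x = 135978.

135978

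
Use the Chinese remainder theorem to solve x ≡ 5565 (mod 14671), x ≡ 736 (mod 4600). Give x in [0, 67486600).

27895136

Write x = 5565 + 14671·k. Then 14671·k ≡ 736 − 5565 ≡ 4371 (mod 4600).
Need 14671⁻¹ mod 4600. Extended Euclid on (4600, 871):
4600 = 5*871 + 245
871 = 3*245 + 136
245 = 1*136 + 109
136 = 1*109 + 27
109 = 4*27 + 1
27 = 27*1 + 0
Back-substitute:
1 = 109 − 4·27
1 = −4·136 + 5·109
1 = 5·245 − 9·136
1 = −9·871 + 32·245
1 = 32·4600 − 169·871
14671⁻¹ ≡ 4431 (mod 4600), so k ≡ 4431·4371 ≡ 1901 (mod 4600).
x = 5565 + 14671·1901 = 27895136.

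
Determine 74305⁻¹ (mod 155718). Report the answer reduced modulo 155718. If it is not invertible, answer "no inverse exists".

136549

Extended Euclidean algorithm:
155718 = 2×74305 + 7108
74305 = 10×7108 + 3225
7108 = 2×3225 + 658
3225 = 4×658 + 593
658 = 1×593 + 65
593 = 9×65 + 8
65 = 8×8 + 1
8 = 8×1 + 0
The gcd is 1. Working backward:
1 = 65 − 8·8
1 = −8·593 + 73·65
1 = 73·658 − 81·593
1 = −81·3225 + 397·658
1 = 397·7108 − 875·3225
1 = −875·74305 + 9147·7108
1 = 9147·155718 − 19169·74305
Thus 74305·(-19169) ≡ 1 (mod 155718); reducing, -19169 mod 155718 = 136549.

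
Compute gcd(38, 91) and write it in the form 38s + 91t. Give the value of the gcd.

1

Repeated division:
91 = 2×38 + 15
38 = 2×15 + 8
15 = 1×8 + 7
8 = 1×7 + 1
7 = 7×1 + 0
gcd(38, 91) = 1.
Back-substituting:
1 = 8 − 7
1 = −15 + 2·8
1 = 2·38 − 5·15
1 = −5·91 + 12·38
So 1 = (-5)·91 + (12)·38.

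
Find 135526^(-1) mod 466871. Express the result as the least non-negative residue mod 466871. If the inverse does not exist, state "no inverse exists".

gcd(466871, 135526) by repeated division:
466871 = 3×135526 + 60293
135526 = 2×60293 + 14940
60293 = 4×14940 + 533
14940 = 28×533 + 16
533 = 33×16 + 5
16 = 3×5 + 1
5 = 5×1 + 0
Since gcd(135526, 466871) = 1, back-substitute to write 1 as a combination:
1 = 16 − 3·5
1 = −3·533 + 100·16
1 = 100·14940 − 2803·533
1 = −2803·60293 + 11312·14940
1 = 11312·135526 − 25427·60293
1 = −25427·466871 + 87593·135526
So 135526·87593 ≡ 1 (mod 466871).

87593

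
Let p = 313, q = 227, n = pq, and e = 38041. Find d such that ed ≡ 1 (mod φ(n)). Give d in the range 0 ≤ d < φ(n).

φ(n) = (p−1)(q−1) = 312·226 = 70512.
Need d with 38041·d ≡ 1 (mod 70512). Apply the extended Euclidean algorithm:
70512 = 1·38041 + 32471
38041 = 1·32471 + 5570
32471 = 5·5570 + 4621
5570 = 1·4621 + 949
4621 = 4·949 + 825
949 = 1·825 + 124
825 = 6·124 + 81
124 = 1·81 + 43
81 = 1·43 + 38
43 = 1·38 + 5
38 = 7·5 + 3
5 = 1·3 + 2
3 = 1·2 + 1
2 = 2·1 + 0
Back-substitute:
1 = 3 − 2
1 = −5 + 2·3
1 = 2·38 − 15·5
1 = −15·43 + 17·38
1 = 17·81 − 32·43
1 = −32·124 + 49·81
1 = 49·825 − 326·124
1 = −326·949 + 375·825
1 = 375·4621 − 1826·949
1 = −1826·5570 + 2201·4621
1 = 2201·32471 − 12831·5570
1 = −12831·38041 + 15032·32471
1 = 15032·70512 − 27863·38041
So 38041·(-27863) ≡ 1 (mod 70512), hence d ≡ -27863 ≡ 42649 (mod 70512).

42649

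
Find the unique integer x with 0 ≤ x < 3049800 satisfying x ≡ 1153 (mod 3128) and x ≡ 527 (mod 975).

1433777

Write x = 1153 + 3128·k. Then 3128·k ≡ 527 − 1153 ≡ 349 (mod 975).
Need 3128⁻¹ mod 975. Extended Euclid on (975, 203):
975 = 4*203 + 163
203 = 1*163 + 40
163 = 4*40 + 3
40 = 13*3 + 1
3 = 3*1 + 0
Back-substitute:
1 = 40 − 13·3
1 = −13·163 + 53·40
1 = 53·203 − 66·163
1 = −66·975 + 317·203
3128⁻¹ ≡ 317 (mod 975), so k ≡ 317·349 ≡ 458 (mod 975).
x = 1153 + 3128·458 = 1433777.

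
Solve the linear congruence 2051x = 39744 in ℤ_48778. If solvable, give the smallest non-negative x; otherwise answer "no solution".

First find gcd(2051, 48778):
48778 = 23·2051 + 1605
2051 = 1·1605 + 446
1605 = 3·446 + 267
446 = 1·267 + 179
267 = 1·179 + 88
179 = 2·88 + 3
88 = 29·3 + 1
3 = 3·1 + 0
gcd = 1, so a unique solution mod 48778 exists.
Back-substitute for the Bézout coefficients:
1 = 88 − 29·3
1 = −29·179 + 59·88
1 = 59·267 − 88·179
1 = −88·446 + 147·267
1 = 147·1605 − 529·446
1 = −529·2051 + 676·1605
1 = 676·48778 − 16077·2051
So 2051·(-16077) ≡ 1 (mod 48778), giving 2051⁻¹ ≡ 32701.
x ≡ 2051⁻¹·39744 ≡ 32701·39744 ≡ 27512 (mod 48778).

27512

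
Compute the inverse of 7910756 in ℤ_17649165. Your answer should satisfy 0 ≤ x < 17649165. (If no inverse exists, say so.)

13340126

Apply the Euclidean algorithm to 17649165 and 7910756:
17649165 = 2*7910756 + 1827653
7910756 = 4*1827653 + 600144
1827653 = 3*600144 + 27221
600144 = 22*27221 + 1282
27221 = 21*1282 + 299
1282 = 4*299 + 86
299 = 3*86 + 41
86 = 2*41 + 4
41 = 10*4 + 1
4 = 4*1 + 0
The gcd is 1. Working backward:
1 = 41 − 10·4
1 = −10·86 + 21·41
1 = 21·299 − 73·86
1 = −73·1282 + 313·299
1 = 313·27221 − 6646·1282
1 = −6646·600144 + 146525·27221
1 = 146525·1827653 − 446221·600144
1 = −446221·7910756 + 1931409·1827653
1 = 1931409·17649165 − 4309039·7910756
Thus 7910756·(-4309039) ≡ 1 (mod 17649165); reducing, -4309039 mod 17649165 = 13340126.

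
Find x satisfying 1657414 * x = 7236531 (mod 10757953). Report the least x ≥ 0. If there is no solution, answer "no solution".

1272819

First find gcd(1657414, 10757953):
10757953 = 6·1657414 + 813469
1657414 = 2·813469 + 30476
813469 = 26·30476 + 21093
30476 = 1·21093 + 9383
21093 = 2·9383 + 2327
9383 = 4·2327 + 75
2327 = 31·75 + 2
75 = 37·2 + 1
2 = 2·1 + 0
gcd = 1, so a unique solution mod 10757953 exists.
Back-substitute for the Bézout coefficients:
1 = 75 − 37·2
1 = −37·2327 + 1148·75
1 = 1148·9383 − 4629·2327
1 = −4629·21093 + 10406·9383
1 = 10406·30476 − 15035·21093
1 = −15035·813469 + 401316·30476
1 = 401316·1657414 − 817667·813469
1 = −817667·10757953 + 5307318·1657414
So 1657414·(5307318) ≡ 1 (mod 10757953), giving 1657414⁻¹ ≡ 5307318.
x ≡ 1657414⁻¹·7236531 ≡ 5307318·7236531 ≡ 1272819 (mod 10757953).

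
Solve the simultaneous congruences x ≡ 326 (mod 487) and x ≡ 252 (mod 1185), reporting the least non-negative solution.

Write x = 326 + 487·k. Then 487·k ≡ 252 − 326 ≡ 1111 (mod 1185).
Need 487⁻¹ mod 1185. Extended Euclid on (1185, 487):
1185 = 2×487 + 211
487 = 2×211 + 65
211 = 3×65 + 16
65 = 4×16 + 1
16 = 16×1 + 0
Back-substitute:
1 = 65 − 4·16
1 = −4·211 + 13·65
1 = 13·487 − 30·211
1 = −30·1185 + 73·487
487⁻¹ ≡ 73 (mod 1185), so k ≡ 73·1111 ≡ 523 (mod 1185).
x = 326 + 487·523 = 255027.

255027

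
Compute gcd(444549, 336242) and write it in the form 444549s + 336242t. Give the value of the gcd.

1

Repeated division:
444549 = 1·336242 + 108307
336242 = 3·108307 + 11321
108307 = 9·11321 + 6418
11321 = 1·6418 + 4903
6418 = 1·4903 + 1515
4903 = 3·1515 + 358
1515 = 4·358 + 83
358 = 4·83 + 26
83 = 3·26 + 5
26 = 5·5 + 1
5 = 5·1 + 0
gcd(444549, 336242) = 1.
Back-substituting:
1 = 26 − 5·5
1 = −5·83 + 16·26
1 = 16·358 − 69·83
1 = −69·1515 + 292·358
1 = 292·4903 − 945·1515
1 = −945·6418 + 1237·4903
1 = 1237·11321 − 2182·6418
1 = −2182·108307 + 20875·11321
1 = 20875·336242 − 64807·108307
1 = −64807·444549 + 85682·336242
So 1 = (-64807)·444549 + (85682)·336242.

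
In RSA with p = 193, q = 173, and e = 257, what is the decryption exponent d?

257

φ(n) = (p−1)(q−1) = 192·172 = 33024.
Need d with 257·d ≡ 1 (mod 33024). Apply the extended Euclidean algorithm:
33024 = 128×257 + 128
257 = 2×128 + 1
128 = 128×1 + 0
Back-substitute:
1 = 257 − 2·128
1 = −2·33024 + 257·257
So 257·257 ≡ 1 (mod 33024), hence d = 257.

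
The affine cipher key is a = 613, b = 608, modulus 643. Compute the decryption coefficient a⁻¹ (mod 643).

Apply the Euclidean algorithm to 643 and 613:
643 = 1·613 + 30
613 = 20·30 + 13
30 = 2·13 + 4
13 = 3·4 + 1
4 = 4·1 + 0
Since gcd(613, 643) = 1, back-substitute to write 1 as a combination:
1 = 13 − 3·4
1 = −3·30 + 7·13
1 = 7·613 − 143·30
1 = −143·643 + 150·613
So 613·150 ≡ 1 (mod 643).

150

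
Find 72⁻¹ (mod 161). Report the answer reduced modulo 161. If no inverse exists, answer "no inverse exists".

123

Apply the Euclidean algorithm to 161 and 72:
161 = 2·72 + 17
72 = 4·17 + 4
17 = 4·4 + 1
4 = 4·1 + 0
Since gcd(72, 161) = 1, back-substitute to write 1 as a combination:
1 = 17 − 4·4
1 = −4·72 + 17·17
1 = 17·161 − 38·72
Thus 72·(-38) ≡ 1 (mod 161); reducing, -38 mod 161 = 123.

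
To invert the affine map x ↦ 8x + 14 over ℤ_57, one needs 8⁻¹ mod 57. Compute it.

50

Extended Euclidean algorithm:
57 = 7×8 + 1
8 = 8×1 + 0
The gcd is 1. Working backward:
1 = 57 − 7·8
So 8·(-7) ≡ 1 (mod 57), and -7 ≡ 50 (mod 57).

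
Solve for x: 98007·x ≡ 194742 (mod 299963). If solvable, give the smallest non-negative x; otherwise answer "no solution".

101774

First find gcd(98007, 299963):
299963 = 3×98007 + 5942
98007 = 16×5942 + 2935
5942 = 2×2935 + 72
2935 = 40×72 + 55
72 = 1×55 + 17
55 = 3×17 + 4
17 = 4×4 + 1
4 = 4×1 + 0
gcd = 1, so a unique solution mod 299963 exists.
Back-substitute for the Bézout coefficients:
1 = 17 − 4·4
1 = −4·55 + 13·17
1 = 13·72 − 17·55
1 = −17·2935 + 693·72
1 = 693·5942 − 1403·2935
1 = −1403·98007 + 23141·5942
1 = 23141·299963 − 70826·98007
So 98007·(-70826) ≡ 1 (mod 299963), giving 98007⁻¹ ≡ 229137.
x ≡ 98007⁻¹·194742 ≡ 229137·194742 ≡ 101774 (mod 299963).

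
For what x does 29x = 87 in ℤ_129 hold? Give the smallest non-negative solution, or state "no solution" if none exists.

First find gcd(29, 129):
129 = 4×29 + 13
29 = 2×13 + 3
13 = 4×3 + 1
3 = 3×1 + 0
gcd = 1, so a unique solution mod 129 exists.
Back-substitute for the Bézout coefficients:
1 = 13 − 4·3
1 = −4·29 + 9·13
1 = 9·129 − 40·29
So 29·(-40) ≡ 1 (mod 129), giving 29⁻¹ ≡ 89.
x ≡ 29⁻¹·87 ≡ 89·87 ≡ 3 (mod 129).

3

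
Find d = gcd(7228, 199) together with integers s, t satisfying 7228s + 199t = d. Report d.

Apply Euclid's algorithm to 7228 and 199:
7228 = 36*199 + 64
199 = 3*64 + 7
64 = 9*7 + 1
7 = 7*1 + 0
gcd(7228, 199) = 1.
Express as a combination:
1 = 64 − 9·7
1 = −9·199 + 28·64
1 = 28·7228 − 1017·199
So 1 = (28)·7228 + (-1017)·199.

1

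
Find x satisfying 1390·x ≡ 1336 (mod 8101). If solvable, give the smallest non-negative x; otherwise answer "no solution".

First find gcd(1390, 8101):
8101 = 5·1390 + 1151
1390 = 1·1151 + 239
1151 = 4·239 + 195
239 = 1·195 + 44
195 = 4·44 + 19
44 = 2·19 + 6
19 = 3·6 + 1
6 = 6·1 + 0
gcd = 1, so a unique solution mod 8101 exists.
Back-substitute for the Bézout coefficients:
1 = 19 − 3·6
1 = −3·44 + 7·19
1 = 7·195 − 31·44
1 = −31·239 + 38·195
1 = 38·1151 − 183·239
1 = −183·1390 + 221·1151
1 = 221·8101 − 1288·1390
So 1390·(-1288) ≡ 1 (mod 8101), giving 1390⁻¹ ≡ 6813.
x ≡ 1390⁻¹·1336 ≡ 6813·1336 ≡ 4745 (mod 8101).

4745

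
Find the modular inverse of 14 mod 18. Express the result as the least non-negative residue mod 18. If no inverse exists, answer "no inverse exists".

no inverse exists

Euclidean algorithm on 18, 14:
18 = 1×14 + 4
14 = 3×4 + 2
4 = 2×2 + 0
gcd(14, 18) = 2 ≠ 1, so 14 has no multiplicative inverse modulo 18.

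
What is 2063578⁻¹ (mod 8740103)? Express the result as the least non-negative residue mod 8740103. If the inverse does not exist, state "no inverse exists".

Run Euclid on (8740103, 2063578):
8740103 = 4·2063578 + 485791
2063578 = 4·485791 + 120414
485791 = 4·120414 + 4135
120414 = 29·4135 + 499
4135 = 8·499 + 143
499 = 3·143 + 70
143 = 2·70 + 3
70 = 23·3 + 1
3 = 3·1 + 0
Since gcd(2063578, 8740103) = 1, back-substitute to write 1 as a combination:
1 = 70 − 23·3
1 = −23·143 + 47·70
1 = 47·499 − 164·143
1 = −164·4135 + 1359·499
1 = 1359·120414 − 39575·4135
1 = −39575·485791 + 159659·120414
1 = 159659·2063578 − 678211·485791
1 = −678211·8740103 + 2872503·2063578
So 2063578·2872503 ≡ 1 (mod 8740103).

2872503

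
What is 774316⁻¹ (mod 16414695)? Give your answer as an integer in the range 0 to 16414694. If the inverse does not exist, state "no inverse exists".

12483496

Apply the Euclidean algorithm to 16414695 and 774316:
16414695 = 21*774316 + 154059
774316 = 5*154059 + 4021
154059 = 38*4021 + 1261
4021 = 3*1261 + 238
1261 = 5*238 + 71
238 = 3*71 + 25
71 = 2*25 + 21
25 = 1*21 + 4
21 = 5*4 + 1
4 = 4*1 + 0
The gcd is 1. Working backward:
1 = 21 − 5·4
1 = −5·25 + 6·21
1 = 6·71 − 17·25
1 = −17·238 + 57·71
1 = 57·1261 − 302·238
1 = −302·4021 + 963·1261
1 = 963·154059 − 36896·4021
1 = −36896·774316 + 185443·154059
1 = 185443·16414695 − 3931199·774316
Hence 774316⁻¹ ≡ -3931199 ≡ 12483496 (mod 16414695).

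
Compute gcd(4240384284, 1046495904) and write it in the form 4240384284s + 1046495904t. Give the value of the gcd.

Apply Euclid's algorithm to 4240384284 and 1046495904:
4240384284 = 4·1046495904 + 54400668
1046495904 = 19·54400668 + 12883212
54400668 = 4·12883212 + 2867820
12883212 = 4·2867820 + 1411932
2867820 = 2·1411932 + 43956
1411932 = 32·43956 + 5340
43956 = 8·5340 + 1236
5340 = 4·1236 + 396
1236 = 3·396 + 48
396 = 8·48 + 12
48 = 4·12 + 0
gcd(4240384284, 1046495904) = 12.
Working backward:
12 = 396 − 8·48
12 = −8·1236 + 25·396
12 = 25·5340 − 108·1236
12 = −108·43956 + 889·5340
12 = 889·1411932 − 28556·43956
12 = −28556·2867820 + 58001·1411932
12 = 58001·12883212 − 260560·2867820
12 = −260560·54400668 + 1100241·12883212
12 = 1100241·1046495904 − 21165139·54400668
12 = −21165139·4240384284 + 85760797·1046495904
So 12 = (-21165139)·4240384284 + (85760797)·1046495904.

12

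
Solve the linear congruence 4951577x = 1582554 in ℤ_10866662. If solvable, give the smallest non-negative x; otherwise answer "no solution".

604036

First find gcd(4951577, 10866662):
10866662 = 2×4951577 + 963508
4951577 = 5×963508 + 134037
963508 = 7×134037 + 25249
134037 = 5×25249 + 7792
25249 = 3×7792 + 1873
7792 = 4×1873 + 300
1873 = 6×300 + 73
300 = 4×73 + 8
73 = 9×8 + 1
8 = 8×1 + 0
gcd = 1, so a unique solution mod 10866662 exists.
Back-substitute for the Bézout coefficients:
1 = 73 − 9·8
1 = −9·300 + 37·73
1 = 37·1873 − 231·300
1 = −231·7792 + 961·1873
1 = 961·25249 − 3114·7792
1 = −3114·134037 + 16531·25249
1 = 16531·963508 − 118831·134037
1 = −118831·4951577 + 610686·963508
1 = 610686·10866662 − 1340203·4951577
So 4951577·(-1340203) ≡ 1 (mod 10866662), giving 4951577⁻¹ ≡ 9526459.
x ≡ 4951577⁻¹·1582554 ≡ 9526459·1582554 ≡ 604036 (mod 10866662).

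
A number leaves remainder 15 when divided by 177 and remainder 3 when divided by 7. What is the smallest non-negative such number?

Write x = 15 + 177·k. Then 177·k ≡ 3 − 15 ≡ 2 (mod 7).
Need 177⁻¹ mod 7. Extended Euclid on (7, 2):
7 = 3×2 + 1
2 = 2×1 + 0
Back-substitute:
1 = 7 − 3·2
177⁻¹ ≡ 4 (mod 7), so k ≡ 4·2 ≡ 1 (mod 7).
x = 15 + 177·1 = 192.

192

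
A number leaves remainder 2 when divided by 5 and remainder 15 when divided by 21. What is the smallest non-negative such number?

Write x = 2 + 5·k. Then 5·k ≡ 15 − 2 ≡ 13 (mod 21).
Need 5⁻¹ mod 21. Extended Euclid on (21, 5):
21 = 4·5 + 1
5 = 5·1 + 0
Back-substitute:
1 = 21 − 4·5
5⁻¹ ≡ 17 (mod 21), so k ≡ 17·13 ≡ 11 (mod 21).
x = 2 + 5·11 = 57.

57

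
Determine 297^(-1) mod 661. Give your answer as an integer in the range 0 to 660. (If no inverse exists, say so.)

365

Apply the Euclidean algorithm to 661 and 297:
661 = 2×297 + 67
297 = 4×67 + 29
67 = 2×29 + 9
29 = 3×9 + 2
9 = 4×2 + 1
2 = 2×1 + 0
gcd = 1, so the inverse exists. Back-substitute:
1 = 9 − 4·2
1 = −4·29 + 13·9
1 = 13·67 − 30·29
1 = −30·297 + 133·67
1 = 133·661 − 296·297
So 297·(-296) ≡ 1 (mod 661), and -296 ≡ 365 (mod 661).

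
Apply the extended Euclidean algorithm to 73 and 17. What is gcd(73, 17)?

Euclidean algorithm:
73 = 4*17 + 5
17 = 3*5 + 2
5 = 2*2 + 1
2 = 2*1 + 0
gcd(73, 17) = 1.
Express as a combination:
1 = 5 − 2·2
1 = −2·17 + 7·5
1 = 7·73 − 30·17
So 1 = (7)·73 + (-30)·17.

1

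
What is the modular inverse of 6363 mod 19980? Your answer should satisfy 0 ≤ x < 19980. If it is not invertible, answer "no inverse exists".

no inverse exists

Euclidean algorithm on 19980, 6363:
19980 = 3·6363 + 891
6363 = 7·891 + 126
891 = 7·126 + 9
126 = 14·9 + 0
The gcd is 9, not 1, hence no inverse exists.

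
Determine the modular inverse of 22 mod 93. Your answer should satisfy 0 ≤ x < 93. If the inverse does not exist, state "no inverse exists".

Extended Euclidean algorithm:
93 = 4×22 + 5
22 = 4×5 + 2
5 = 2×2 + 1
2 = 2×1 + 0
gcd = 1, so the inverse exists. Back-substitute:
1 = 5 − 2·2
1 = −2·22 + 9·5
1 = 9·93 − 38·22
Hence 22⁻¹ ≡ -38 ≡ 55 (mod 93).

55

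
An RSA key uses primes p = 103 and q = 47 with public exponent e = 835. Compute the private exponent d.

φ(n) = (p−1)(q−1) = 102·46 = 4692.
Need d with 835·d ≡ 1 (mod 4692). Apply the extended Euclidean algorithm:
4692 = 5×835 + 517
835 = 1×517 + 318
517 = 1×318 + 199
318 = 1×199 + 119
199 = 1×119 + 80
119 = 1×80 + 39
80 = 2×39 + 2
39 = 19×2 + 1
2 = 2×1 + 0
Back-substitute:
1 = 39 − 19·2
1 = −19·80 + 39·39
1 = 39·119 − 58·80
1 = −58·199 + 97·119
1 = 97·318 − 155·199
1 = −155·517 + 252·318
1 = 252·835 − 407·517
1 = −407·4692 + 2287·835
So 835·2287 ≡ 1 (mod 4692), hence d = 2287.

2287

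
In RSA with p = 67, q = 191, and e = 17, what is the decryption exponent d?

2213

φ(n) = (p−1)(q−1) = 66·190 = 12540.
Need d with 17·d ≡ 1 (mod 12540). Apply the extended Euclidean algorithm:
12540 = 737*17 + 11
17 = 1*11 + 6
11 = 1*6 + 5
6 = 1*5 + 1
5 = 5*1 + 0
Back-substitute:
1 = 6 − 5
1 = −11 + 2·6
1 = 2·17 − 3·11
1 = −3·12540 + 2213·17
So 17·2213 ≡ 1 (mod 12540), hence d = 2213.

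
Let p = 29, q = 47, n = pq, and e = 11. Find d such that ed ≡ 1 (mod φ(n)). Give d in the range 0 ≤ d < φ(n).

φ(n) = (p−1)(q−1) = 28·46 = 1288.
Need d with 11·d ≡ 1 (mod 1288). Apply the extended Euclidean algorithm:
1288 = 117*11 + 1
11 = 11*1 + 0
Back-substitute:
1 = 1288 − 117·11
So 11·(-117) ≡ 1 (mod 1288), hence d ≡ -117 ≡ 1171 (mod 1288).

1171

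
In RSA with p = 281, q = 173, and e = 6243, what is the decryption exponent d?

24107

φ(n) = (p−1)(q−1) = 280·172 = 48160.
Need d with 6243·d ≡ 1 (mod 48160). Apply the extended Euclidean algorithm:
48160 = 7×6243 + 4459
6243 = 1×4459 + 1784
4459 = 2×1784 + 891
1784 = 2×891 + 2
891 = 445×2 + 1
2 = 2×1 + 0
Back-substitute:
1 = 891 − 445·2
1 = −445·1784 + 891·891
1 = 891·4459 − 2227·1784
1 = −2227·6243 + 3118·4459
1 = 3118·48160 − 24053·6243
So 6243·(-24053) ≡ 1 (mod 48160), hence d ≡ -24053 ≡ 24107 (mod 48160).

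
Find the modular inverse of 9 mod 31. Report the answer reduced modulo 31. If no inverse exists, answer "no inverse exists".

7

gcd(31, 9) by repeated division:
31 = 3×9 + 4
9 = 2×4 + 1
4 = 4×1 + 0
The gcd is 1. Working backward:
1 = 9 − 2·4
1 = −2·31 + 7·9
So 9·7 ≡ 1 (mod 31).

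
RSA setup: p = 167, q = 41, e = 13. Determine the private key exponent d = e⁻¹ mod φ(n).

4597

φ(n) = (p−1)(q−1) = 166·40 = 6640.
Need d with 13·d ≡ 1 (mod 6640). Apply the extended Euclidean algorithm:
6640 = 510×13 + 10
13 = 1×10 + 3
10 = 3×3 + 1
3 = 3×1 + 0
Back-substitute:
1 = 10 − 3·3
1 = −3·13 + 4·10
1 = 4·6640 − 2043·13
So 13·(-2043) ≡ 1 (mod 6640), hence d ≡ -2043 ≡ 4597 (mod 6640).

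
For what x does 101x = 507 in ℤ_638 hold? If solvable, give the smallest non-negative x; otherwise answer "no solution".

First find gcd(101, 638):
638 = 6×101 + 32
101 = 3×32 + 5
32 = 6×5 + 2
5 = 2×2 + 1
2 = 2×1 + 0
gcd = 1, so a unique solution mod 638 exists.
Back-substitute for the Bézout coefficients:
1 = 5 − 2·2
1 = −2·32 + 13·5
1 = 13·101 − 41·32
1 = −41·638 + 259·101
So 101·(259) ≡ 1 (mod 638), giving 101⁻¹ ≡ 259.
x ≡ 101⁻¹·507 ≡ 259·507 ≡ 523 (mod 638).

523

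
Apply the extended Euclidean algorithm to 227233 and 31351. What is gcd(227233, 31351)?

1

Repeated division:
227233 = 7×31351 + 7776
31351 = 4×7776 + 247
7776 = 31×247 + 119
247 = 2×119 + 9
119 = 13×9 + 2
9 = 4×2 + 1
2 = 2×1 + 0
gcd(227233, 31351) = 1.
Working backward:
1 = 9 − 4·2
1 = −4·119 + 53·9
1 = 53·247 − 110·119
1 = −110·7776 + 3463·247
1 = 3463·31351 − 13962·7776
1 = −13962·227233 + 101197·31351
So 1 = (-13962)·227233 + (101197)·31351.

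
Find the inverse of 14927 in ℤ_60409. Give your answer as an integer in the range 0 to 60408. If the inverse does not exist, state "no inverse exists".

Apply the Euclidean algorithm to 60409 and 14927:
60409 = 4*14927 + 701
14927 = 21*701 + 206
701 = 3*206 + 83
206 = 2*83 + 40
83 = 2*40 + 3
40 = 13*3 + 1
3 = 3*1 + 0
The gcd is 1. Working backward:
1 = 40 − 13·3
1 = −13·83 + 27·40
1 = 27·206 − 67·83
1 = −67·701 + 228·206
1 = 228·14927 − 4855·701
1 = −4855·60409 + 19648·14927
So 14927·19648 ≡ 1 (mod 60409).

19648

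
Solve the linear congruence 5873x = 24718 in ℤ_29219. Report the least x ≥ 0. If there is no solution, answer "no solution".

20059

First find gcd(5873, 29219):
29219 = 4*5873 + 5727
5873 = 1*5727 + 146
5727 = 39*146 + 33
146 = 4*33 + 14
33 = 2*14 + 5
14 = 2*5 + 4
5 = 1*4 + 1
4 = 4*1 + 0
gcd = 1, so a unique solution mod 29219 exists.
Back-substitute for the Bézout coefficients:
1 = 5 − 4
1 = −14 + 3·5
1 = 3·33 − 7·14
1 = −7·146 + 31·33
1 = 31·5727 − 1216·146
1 = −1216·5873 + 1247·5727
1 = 1247·29219 − 6204·5873
So 5873·(-6204) ≡ 1 (mod 29219), giving 5873⁻¹ ≡ 23015.
x ≡ 5873⁻¹·24718 ≡ 23015·24718 ≡ 20059 (mod 29219).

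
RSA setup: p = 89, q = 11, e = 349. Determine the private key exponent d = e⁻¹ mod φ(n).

469

φ(n) = (p−1)(q−1) = 88·10 = 880.
Need d with 349·d ≡ 1 (mod 880). Apply the extended Euclidean algorithm:
880 = 2*349 + 182
349 = 1*182 + 167
182 = 1*167 + 15
167 = 11*15 + 2
15 = 7*2 + 1
2 = 2*1 + 0
Back-substitute:
1 = 15 − 7·2
1 = −7·167 + 78·15
1 = 78·182 − 85·167
1 = −85·349 + 163·182
1 = 163·880 − 411·349
So 349·(-411) ≡ 1 (mod 880), hence d ≡ -411 ≡ 469 (mod 880).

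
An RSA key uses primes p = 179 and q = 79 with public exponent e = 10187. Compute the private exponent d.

φ(n) = (p−1)(q−1) = 178·78 = 13884.
Need d with 10187·d ≡ 1 (mod 13884). Apply the extended Euclidean algorithm:
13884 = 1×10187 + 3697
10187 = 2×3697 + 2793
3697 = 1×2793 + 904
2793 = 3×904 + 81
904 = 11×81 + 13
81 = 6×13 + 3
13 = 4×3 + 1
3 = 3×1 + 0
Back-substitute:
1 = 13 − 4·3
1 = −4·81 + 25·13
1 = 25·904 − 279·81
1 = −279·2793 + 862·904
1 = 862·3697 − 1141·2793
1 = −1141·10187 + 3144·3697
1 = 3144·13884 − 4285·10187
So 10187·(-4285) ≡ 1 (mod 13884), hence d ≡ -4285 ≡ 9599 (mod 13884).

9599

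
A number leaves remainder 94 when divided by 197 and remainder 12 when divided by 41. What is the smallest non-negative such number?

94

Write x = 94 + 197·k. Then 197·k ≡ 12 − 94 ≡ 0 (mod 41).
Need 197⁻¹ mod 41. Extended Euclid on (41, 33):
41 = 1×33 + 8
33 = 4×8 + 1
8 = 8×1 + 0
Back-substitute:
1 = 33 − 4·8
1 = −4·41 + 5·33
197⁻¹ ≡ 5 (mod 41), so k ≡ 5·0 ≡ 0 (mod 41).
x = 94 + 197·0 = 94.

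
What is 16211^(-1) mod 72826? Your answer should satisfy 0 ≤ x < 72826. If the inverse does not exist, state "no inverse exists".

Compute gcd(16211, 72826):
72826 = 4*16211 + 7982
16211 = 2*7982 + 247
7982 = 32*247 + 78
247 = 3*78 + 13
78 = 6*13 + 0
Since gcd = 13 > 1, 16211 is not a unit mod 72826.

no inverse exists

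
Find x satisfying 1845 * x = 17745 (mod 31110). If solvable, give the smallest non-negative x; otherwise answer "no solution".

1915

First find gcd(1845, 31110):
31110 = 16×1845 + 1590
1845 = 1×1590 + 255
1590 = 6×255 + 60
255 = 4×60 + 15
60 = 4×15 + 0
gcd = 15 and 15 | 17745, so solutions exist. Divide through by 15: 123x ≡ 1183 (mod 2074).
Now find 123⁻¹ mod 2074:
2074 = 16*123 + 106
123 = 1*106 + 17
106 = 6*17 + 4
17 = 4*4 + 1
4 = 4*1 + 0
Back-substitute:
1 = 17 − 4·4
1 = −4·106 + 25·17
1 = 25·123 − 29·106
1 = −29·2074 + 489·123
So 123⁻¹ ≡ 489 (mod 2074).
Then x ≡ 489·1183 ≡ 1915 (mod 2074); the smallest non-negative solution is x = 1915.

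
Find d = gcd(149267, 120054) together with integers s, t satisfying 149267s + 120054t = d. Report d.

1

Euclidean algorithm:
149267 = 1*120054 + 29213
120054 = 4*29213 + 3202
29213 = 9*3202 + 395
3202 = 8*395 + 42
395 = 9*42 + 17
42 = 2*17 + 8
17 = 2*8 + 1
8 = 8*1 + 0
gcd(149267, 120054) = 1.
Express as a combination:
1 = 17 − 2·8
1 = −2·42 + 5·17
1 = 5·395 − 47·42
1 = −47·3202 + 381·395
1 = 381·29213 − 3476·3202
1 = −3476·120054 + 14285·29213
1 = 14285·149267 − 17761·120054
So 1 = (14285)·149267 + (-17761)·120054.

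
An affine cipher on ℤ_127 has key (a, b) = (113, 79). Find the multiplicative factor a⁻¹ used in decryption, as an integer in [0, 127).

9

Extended Euclidean algorithm:
127 = 1·113 + 14
113 = 8·14 + 1
14 = 14·1 + 0
Since gcd(113, 127) = 1, back-substitute to write 1 as a combination:
1 = 113 − 8·14
1 = −8·127 + 9·113
So 113·9 ≡ 1 (mod 127).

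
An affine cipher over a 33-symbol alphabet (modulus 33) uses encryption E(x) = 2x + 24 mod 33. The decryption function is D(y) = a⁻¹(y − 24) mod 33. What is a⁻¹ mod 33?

gcd(33, 2) by repeated division:
33 = 16·2 + 1
2 = 2·1 + 0
The gcd is 1. Working backward:
1 = 33 − 16·2
Thus 2·(-16) ≡ 1 (mod 33); reducing, -16 mod 33 = 17.

17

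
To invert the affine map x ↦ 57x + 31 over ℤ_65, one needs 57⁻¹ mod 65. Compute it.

gcd(65, 57) by repeated division:
65 = 1×57 + 8
57 = 7×8 + 1
8 = 8×1 + 0
gcd = 1, so the inverse exists. Back-substitute:
1 = 57 − 7·8
1 = −7·65 + 8·57
So 57·8 ≡ 1 (mod 65).

8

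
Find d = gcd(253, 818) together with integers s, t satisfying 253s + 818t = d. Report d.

Repeated division:
818 = 3×253 + 59
253 = 4×59 + 17
59 = 3×17 + 8
17 = 2×8 + 1
8 = 8×1 + 0
gcd(253, 818) = 1.
Working backward:
1 = 17 − 2·8
1 = −2·59 + 7·17
1 = 7·253 − 30·59
1 = −30·818 + 97·253
So 1 = (-30)·818 + (97)·253.

1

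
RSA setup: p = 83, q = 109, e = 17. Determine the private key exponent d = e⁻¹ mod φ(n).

φ(n) = (p−1)(q−1) = 82·108 = 8856.
Need d with 17·d ≡ 1 (mod 8856). Apply the extended Euclidean algorithm:
8856 = 520×17 + 16
17 = 1×16 + 1
16 = 16×1 + 0
Back-substitute:
1 = 17 − 16
1 = −8856 + 521·17
So 17·521 ≡ 1 (mod 8856), hence d = 521.

521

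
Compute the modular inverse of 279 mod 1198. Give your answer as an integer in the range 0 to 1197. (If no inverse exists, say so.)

73

Apply the Euclidean algorithm to 1198 and 279:
1198 = 4×279 + 82
279 = 3×82 + 33
82 = 2×33 + 16
33 = 2×16 + 1
16 = 16×1 + 0
Since gcd(279, 1198) = 1, back-substitute to write 1 as a combination:
1 = 33 − 2·16
1 = −2·82 + 5·33
1 = 5·279 − 17·82
1 = −17·1198 + 73·279
So 279·73 ≡ 1 (mod 1198).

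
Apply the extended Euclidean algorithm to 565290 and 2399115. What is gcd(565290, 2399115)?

15

Repeated division:
2399115 = 4*565290 + 137955
565290 = 4*137955 + 13470
137955 = 10*13470 + 3255
13470 = 4*3255 + 450
3255 = 7*450 + 105
450 = 4*105 + 30
105 = 3*30 + 15
30 = 2*15 + 0
gcd(565290, 2399115) = 15.
Working backward:
15 = 105 − 3·30
15 = −3·450 + 13·105
15 = 13·3255 − 94·450
15 = −94·13470 + 389·3255
15 = 389·137955 − 3984·13470
15 = −3984·565290 + 16325·137955
15 = 16325·2399115 − 69284·565290
So 15 = (16325)·2399115 + (-69284)·565290.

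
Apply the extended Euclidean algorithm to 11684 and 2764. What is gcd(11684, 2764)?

Repeated division:
11684 = 4×2764 + 628
2764 = 4×628 + 252
628 = 2×252 + 124
252 = 2×124 + 4
124 = 31×4 + 0
gcd(11684, 2764) = 4.
Express as a combination:
4 = 252 − 2·124
4 = −2·628 + 5·252
4 = 5·2764 − 22·628
4 = −22·11684 + 93·2764
So 4 = (-22)·11684 + (93)·2764.

4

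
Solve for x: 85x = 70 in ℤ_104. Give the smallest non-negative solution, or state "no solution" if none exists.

First find gcd(85, 104):
104 = 1×85 + 19
85 = 4×19 + 9
19 = 2×9 + 1
9 = 9×1 + 0
gcd = 1, so a unique solution mod 104 exists.
Back-substitute for the Bézout coefficients:
1 = 19 − 2·9
1 = −2·85 + 9·19
1 = 9·104 − 11·85
So 85·(-11) ≡ 1 (mod 104), giving 85⁻¹ ≡ 93.
x ≡ 85⁻¹·70 ≡ 93·70 ≡ 62 (mod 104).

62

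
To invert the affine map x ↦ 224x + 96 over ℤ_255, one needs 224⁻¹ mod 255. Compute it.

74

Apply the Euclidean algorithm to 255 and 224:
255 = 1*224 + 31
224 = 7*31 + 7
31 = 4*7 + 3
7 = 2*3 + 1
3 = 3*1 + 0
gcd = 1, so the inverse exists. Back-substitute:
1 = 7 − 2·3
1 = −2·31 + 9·7
1 = 9·224 − 65·31
1 = −65·255 + 74·224
So 224·74 ≡ 1 (mod 255).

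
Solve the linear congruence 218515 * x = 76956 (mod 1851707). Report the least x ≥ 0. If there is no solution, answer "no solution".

130899

First find gcd(218515, 1851707):
1851707 = 8·218515 + 103587
218515 = 2·103587 + 11341
103587 = 9·11341 + 1518
11341 = 7·1518 + 715
1518 = 2·715 + 88
715 = 8·88 + 11
88 = 8·11 + 0
gcd = 11 and 11 | 76956, so solutions exist. Divide through by 11: 19865x ≡ 6996 (mod 168337).
Now find 19865⁻¹ mod 168337:
168337 = 8*19865 + 9417
19865 = 2*9417 + 1031
9417 = 9*1031 + 138
1031 = 7*138 + 65
138 = 2*65 + 8
65 = 8*8 + 1
8 = 8*1 + 0
Back-substitute:
1 = 65 − 8·8
1 = −8·138 + 17·65
1 = 17·1031 − 127·138
1 = −127·9417 + 1160·1031
1 = 1160·19865 − 2447·9417
1 = −2447·168337 + 20736·19865
So 19865⁻¹ ≡ 20736 (mod 168337).
Then x ≡ 20736·6996 ≡ 130899 (mod 168337); the smallest non-negative solution is x = 130899.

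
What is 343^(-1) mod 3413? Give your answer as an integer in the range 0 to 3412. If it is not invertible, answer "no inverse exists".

gcd(3413, 343) by repeated division:
3413 = 9·343 + 326
343 = 1·326 + 17
326 = 19·17 + 3
17 = 5·3 + 2
3 = 1·2 + 1
2 = 2·1 + 0
The gcd is 1. Working backward:
1 = 3 − 2
1 = −17 + 6·3
1 = 6·326 − 115·17
1 = −115·343 + 121·326
1 = 121·3413 − 1204·343
Thus 343·(-1204) ≡ 1 (mod 3413); reducing, -1204 mod 3413 = 2209.

2209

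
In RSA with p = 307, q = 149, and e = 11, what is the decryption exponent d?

φ(n) = (p−1)(q−1) = 306·148 = 45288.
Need d with 11·d ≡ 1 (mod 45288). Apply the extended Euclidean algorithm:
45288 = 4117*11 + 1
11 = 11*1 + 0
Back-substitute:
1 = 45288 − 4117·11
So 11·(-4117) ≡ 1 (mod 45288), hence d ≡ -4117 ≡ 41171 (mod 45288).

41171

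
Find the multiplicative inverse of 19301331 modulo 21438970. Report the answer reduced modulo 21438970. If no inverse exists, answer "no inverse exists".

Compute gcd(19301331, 21438970):
21438970 = 1×19301331 + 2137639
19301331 = 9×2137639 + 62580
2137639 = 34×62580 + 9919
62580 = 6×9919 + 3066
9919 = 3×3066 + 721
3066 = 4×721 + 182
721 = 3×182 + 175
182 = 1×175 + 7
175 = 25×7 + 0
gcd(19301331, 21438970) = 7 ≠ 1, so 19301331 has no multiplicative inverse modulo 21438970.

no inverse exists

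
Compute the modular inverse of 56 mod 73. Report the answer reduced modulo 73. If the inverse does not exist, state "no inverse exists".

30

Apply the Euclidean algorithm to 73 and 56:
73 = 1*56 + 17
56 = 3*17 + 5
17 = 3*5 + 2
5 = 2*2 + 1
2 = 2*1 + 0
The gcd is 1. Working backward:
1 = 5 − 2·2
1 = −2·17 + 7·5
1 = 7·56 − 23·17
1 = −23·73 + 30·56
So 56·30 ≡ 1 (mod 73).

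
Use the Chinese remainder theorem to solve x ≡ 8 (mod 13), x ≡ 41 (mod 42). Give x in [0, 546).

125

Write x = 8 + 13·k. Then 13·k ≡ 41 − 8 ≡ 33 (mod 42).
Need 13⁻¹ mod 42. Extended Euclid on (42, 13):
42 = 3*13 + 3
13 = 4*3 + 1
3 = 3*1 + 0
Back-substitute:
1 = 13 − 4·3
1 = −4·42 + 13·13
13⁻¹ ≡ 13 (mod 42), so k ≡ 13·33 ≡ 9 (mod 42).
x = 8 + 13·9 = 125.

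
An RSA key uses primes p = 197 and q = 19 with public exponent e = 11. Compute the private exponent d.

1283

φ(n) = (p−1)(q−1) = 196·18 = 3528.
Need d with 11·d ≡ 1 (mod 3528). Apply the extended Euclidean algorithm:
3528 = 320×11 + 8
11 = 1×8 + 3
8 = 2×3 + 2
3 = 1×2 + 1
2 = 2×1 + 0
Back-substitute:
1 = 3 − 2
1 = −8 + 3·3
1 = 3·11 − 4·8
1 = −4·3528 + 1283·11
So 11·1283 ≡ 1 (mod 3528), hence d = 1283.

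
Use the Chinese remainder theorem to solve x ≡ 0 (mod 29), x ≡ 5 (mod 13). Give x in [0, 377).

174

Write x = 0 + 29·k. Then 29·k ≡ 5 − 0 ≡ 5 (mod 13).
Need 29⁻¹ mod 13. Extended Euclid on (13, 3):
13 = 4×3 + 1
3 = 3×1 + 0
Back-substitute:
1 = 13 − 4·3
29⁻¹ ≡ 9 (mod 13), so k ≡ 9·5 ≡ 6 (mod 13).
x = 0 + 29·6 = 174.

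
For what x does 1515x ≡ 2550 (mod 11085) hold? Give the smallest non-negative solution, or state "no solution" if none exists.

9

First find gcd(1515, 11085):
11085 = 7*1515 + 480
1515 = 3*480 + 75
480 = 6*75 + 30
75 = 2*30 + 15
30 = 2*15 + 0
gcd = 15 and 15 | 2550, so solutions exist. Divide through by 15: 101x ≡ 170 (mod 739).
Now find 101⁻¹ mod 739:
739 = 7·101 + 32
101 = 3·32 + 5
32 = 6·5 + 2
5 = 2·2 + 1
2 = 2·1 + 0
Back-substitute:
1 = 5 − 2·2
1 = −2·32 + 13·5
1 = 13·101 − 41·32
1 = −41·739 + 300·101
So 101⁻¹ ≡ 300 (mod 739).
Then x ≡ 300·170 ≡ 9 (mod 739); the smallest non-negative solution is x = 9.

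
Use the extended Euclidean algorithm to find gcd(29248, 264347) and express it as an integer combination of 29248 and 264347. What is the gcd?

1

Apply Euclid's algorithm to 264347 and 29248:
264347 = 9*29248 + 1115
29248 = 26*1115 + 258
1115 = 4*258 + 83
258 = 3*83 + 9
83 = 9*9 + 2
9 = 4*2 + 1
2 = 2*1 + 0
gcd(29248, 264347) = 1.
Back-substituting:
1 = 9 − 4·2
1 = −4·83 + 37·9
1 = 37·258 − 115·83
1 = −115·1115 + 497·258
1 = 497·29248 − 13037·1115
1 = −13037·264347 + 117830·29248
So 1 = (-13037)·264347 + (117830)·29248.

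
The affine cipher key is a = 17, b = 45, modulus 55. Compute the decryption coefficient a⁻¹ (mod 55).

13

Extended Euclidean algorithm:
55 = 3*17 + 4
17 = 4*4 + 1
4 = 4*1 + 0
The gcd is 1. Working backward:
1 = 17 − 4·4
1 = −4·55 + 13·17
So 17·13 ≡ 1 (mod 55).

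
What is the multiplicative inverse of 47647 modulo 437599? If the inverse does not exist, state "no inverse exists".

Apply the Euclidean algorithm to 437599 and 47647:
437599 = 9×47647 + 8776
47647 = 5×8776 + 3767
8776 = 2×3767 + 1242
3767 = 3×1242 + 41
1242 = 30×41 + 12
41 = 3×12 + 5
12 = 2×5 + 2
5 = 2×2 + 1
2 = 2×1 + 0
Since gcd(47647, 437599) = 1, back-substitute to write 1 as a combination:
1 = 5 − 2·2
1 = −2·12 + 5·5
1 = 5·41 − 17·12
1 = −17·1242 + 515·41
1 = 515·3767 − 1562·1242
1 = −1562·8776 + 3639·3767
1 = 3639·47647 − 19757·8776
1 = −19757·437599 + 181452·47647
So 47647·181452 ≡ 1 (mod 437599).

181452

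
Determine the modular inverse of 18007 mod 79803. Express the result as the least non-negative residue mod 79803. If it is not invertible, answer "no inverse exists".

9679

Extended Euclidean algorithm:
79803 = 4*18007 + 7775
18007 = 2*7775 + 2457
7775 = 3*2457 + 404
2457 = 6*404 + 33
404 = 12*33 + 8
33 = 4*8 + 1
8 = 8*1 + 0
The gcd is 1. Working backward:
1 = 33 − 4·8
1 = −4·404 + 49·33
1 = 49·2457 − 298·404
1 = −298·7775 + 943·2457
1 = 943·18007 − 2184·7775
1 = −2184·79803 + 9679·18007
So 18007·9679 ≡ 1 (mod 79803).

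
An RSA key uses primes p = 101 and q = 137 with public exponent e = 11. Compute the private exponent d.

9891

φ(n) = (p−1)(q−1) = 100·136 = 13600.
Need d with 11·d ≡ 1 (mod 13600). Apply the extended Euclidean algorithm:
13600 = 1236·11 + 4
11 = 2·4 + 3
4 = 1·3 + 1
3 = 3·1 + 0
Back-substitute:
1 = 4 − 3
1 = −11 + 3·4
1 = 3·13600 − 3709·11
So 11·(-3709) ≡ 1 (mod 13600), hence d ≡ -3709 ≡ 9891 (mod 13600).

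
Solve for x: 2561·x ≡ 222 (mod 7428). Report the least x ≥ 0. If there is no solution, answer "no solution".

90

First find gcd(2561, 7428):
7428 = 2·2561 + 2306
2561 = 1·2306 + 255
2306 = 9·255 + 11
255 = 23·11 + 2
11 = 5·2 + 1
2 = 2·1 + 0
gcd = 1, so a unique solution mod 7428 exists.
Back-substitute for the Bézout coefficients:
1 = 11 − 5·2
1 = −5·255 + 116·11
1 = 116·2306 − 1049·255
1 = −1049·2561 + 1165·2306
1 = 1165·7428 − 3379·2561
So 2561·(-3379) ≡ 1 (mod 7428), giving 2561⁻¹ ≡ 4049.
x ≡ 2561⁻¹·222 ≡ 4049·222 ≡ 90 (mod 7428).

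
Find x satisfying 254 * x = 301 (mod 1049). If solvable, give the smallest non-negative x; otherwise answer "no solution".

First find gcd(254, 1049):
1049 = 4·254 + 33
254 = 7·33 + 23
33 = 1·23 + 10
23 = 2·10 + 3
10 = 3·3 + 1
3 = 3·1 + 0
gcd = 1, so a unique solution mod 1049 exists.
Back-substitute for the Bézout coefficients:
1 = 10 − 3·3
1 = −3·23 + 7·10
1 = 7·33 − 10·23
1 = −10·254 + 77·33
1 = 77·1049 − 318·254
So 254·(-318) ≡ 1 (mod 1049), giving 254⁻¹ ≡ 731.
x ≡ 254⁻¹·301 ≡ 731·301 ≡ 790 (mod 1049).

790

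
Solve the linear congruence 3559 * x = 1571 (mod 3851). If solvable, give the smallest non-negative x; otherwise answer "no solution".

2962

First find gcd(3559, 3851):
3851 = 1·3559 + 292
3559 = 12·292 + 55
292 = 5·55 + 17
55 = 3·17 + 4
17 = 4·4 + 1
4 = 4·1 + 0
gcd = 1, so a unique solution mod 3851 exists.
Back-substitute for the Bézout coefficients:
1 = 17 − 4·4
1 = −4·55 + 13·17
1 = 13·292 − 69·55
1 = −69·3559 + 841·292
1 = 841·3851 − 910·3559
So 3559·(-910) ≡ 1 (mod 3851), giving 3559⁻¹ ≡ 2941.
x ≡ 3559⁻¹·1571 ≡ 2941·1571 ≡ 2962 (mod 3851).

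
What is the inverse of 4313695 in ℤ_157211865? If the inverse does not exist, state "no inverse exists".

Compute gcd(4313695, 157211865):
157211865 = 36*4313695 + 1918845
4313695 = 2*1918845 + 476005
1918845 = 4*476005 + 14825
476005 = 32*14825 + 1605
14825 = 9*1605 + 380
1605 = 4*380 + 85
380 = 4*85 + 40
85 = 2*40 + 5
40 = 8*5 + 0
Since gcd = 5 > 1, 4313695 is not a unit mod 157211865.

no inverse exists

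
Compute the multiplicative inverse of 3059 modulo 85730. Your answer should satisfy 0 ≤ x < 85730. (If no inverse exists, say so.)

25279

gcd(85730, 3059) by repeated division:
85730 = 28·3059 + 78
3059 = 39·78 + 17
78 = 4·17 + 10
17 = 1·10 + 7
10 = 1·7 + 3
7 = 2·3 + 1
3 = 3·1 + 0
Since gcd(3059, 85730) = 1, back-substitute to write 1 as a combination:
1 = 7 − 2·3
1 = −2·10 + 3·7
1 = 3·17 − 5·10
1 = −5·78 + 23·17
1 = 23·3059 − 902·78
1 = −902·85730 + 25279·3059
So 3059·25279 ≡ 1 (mod 85730).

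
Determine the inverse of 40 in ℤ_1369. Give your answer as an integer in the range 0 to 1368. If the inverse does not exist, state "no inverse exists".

1061

Extended Euclidean algorithm:
1369 = 34·40 + 9
40 = 4·9 + 4
9 = 2·4 + 1
4 = 4·1 + 0
The gcd is 1. Working backward:
1 = 9 − 2·4
1 = −2·40 + 9·9
1 = 9·1369 − 308·40
So 40·(-308) ≡ 1 (mod 1369), and -308 ≡ 1061 (mod 1369).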